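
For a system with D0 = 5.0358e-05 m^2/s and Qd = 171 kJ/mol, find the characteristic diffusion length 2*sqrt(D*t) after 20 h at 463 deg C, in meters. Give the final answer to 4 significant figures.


Step 1: D = D0 * exp(-Qd/(R*T))
T = 736.15 K
D = 5.0358e-05 * exp(-171e3 / (8.314 * 736.15)) = 3.69884e-17 m^2/s
Step 2: L = 2*sqrt(D*t)
t = 20 h = 72000 s
L = 2*sqrt(3.69884e-17 * 72000) = 3.264e-06 m


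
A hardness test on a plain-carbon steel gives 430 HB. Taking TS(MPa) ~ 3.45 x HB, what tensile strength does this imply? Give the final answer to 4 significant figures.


TS (MPa) = 3.45 * HB
TS = 3.45 * 430
TS = 1484 MPa


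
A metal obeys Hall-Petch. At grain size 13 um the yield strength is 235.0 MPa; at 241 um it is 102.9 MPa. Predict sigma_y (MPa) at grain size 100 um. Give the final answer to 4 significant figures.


sigma_y = sigma0 + k / sqrt(d)
1/sqrt(d1) = 1/sqrt(1.3e-05) = 277.35;  1/sqrt(d2) = 64.4157
k = (sigma1 - sigma2) / (1/sqrt(d1) - 1/sqrt(d2)) = (235.0 - 102.9) / (277.35 - 64.4157) = 0.620379 MPa*m^0.5
sigma0 = sigma1 - k/sqrt(d1) = 235.0 - 0.620379*277.35 = 62.9379 MPa
sigma_y(d3) = 62.9379 + 0.620379 / sqrt(1e-04) = 125 MPa


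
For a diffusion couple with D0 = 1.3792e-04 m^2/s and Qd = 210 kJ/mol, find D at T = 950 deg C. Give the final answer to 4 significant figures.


D = D0 * exp(-Qd / (R*T))
T = 1223.15 K
D = 1.3792e-04 * exp(-210e3 / (8.314 * 1223.15))
D = 1.483e-13 m^2/s


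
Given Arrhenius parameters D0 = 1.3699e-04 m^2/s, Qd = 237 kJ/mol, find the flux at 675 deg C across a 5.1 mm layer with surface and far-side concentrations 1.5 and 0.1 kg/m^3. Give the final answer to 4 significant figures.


Step 1: D = D0 * exp(-Qd/(R*T))
T = 675 + 273.15 = 948.15 K
D = 1.3699e-04 * exp(-237e3 / (8.314 * 948.15)) = 1.20122e-17 m^2/s
Step 2: J = D * (C1 - C2) / dx
J = 1.20122e-17 * (1.5 - 0.1) / 5.1e-03
J = 3.297e-15 kg/(m^2*s)


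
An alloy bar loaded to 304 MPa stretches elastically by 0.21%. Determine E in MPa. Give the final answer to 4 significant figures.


E = sigma / epsilon
epsilon = 0.21% = 2.1e-03
E = 304 / 2.1e-03
E = 144800 MPa


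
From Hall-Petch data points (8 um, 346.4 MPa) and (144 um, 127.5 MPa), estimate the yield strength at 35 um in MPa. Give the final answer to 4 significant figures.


sigma_y = sigma0 + k / sqrt(d)
1/sqrt(d1) = 1/sqrt(8e-06) = 353.553;  1/sqrt(d2) = 83.3333
k = (sigma1 - sigma2) / (1/sqrt(d1) - 1/sqrt(d2)) = (346.4 - 127.5) / (353.553 - 83.3333) = 0.810081 MPa*m^0.5
sigma0 = sigma1 - k/sqrt(d1) = 346.4 - 0.810081*353.553 = 59.9933 MPa
sigma_y(d3) = 59.9933 + 0.810081 / sqrt(3.5e-05) = 196.9 MPa


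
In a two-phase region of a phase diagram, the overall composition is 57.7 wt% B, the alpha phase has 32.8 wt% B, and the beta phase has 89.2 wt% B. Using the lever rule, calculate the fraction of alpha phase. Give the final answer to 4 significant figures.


f_alpha = (C_beta - C0) / (C_beta - C_alpha)
f_alpha = (89.2 - 57.7) / (89.2 - 32.8)
f_alpha = 0.5585


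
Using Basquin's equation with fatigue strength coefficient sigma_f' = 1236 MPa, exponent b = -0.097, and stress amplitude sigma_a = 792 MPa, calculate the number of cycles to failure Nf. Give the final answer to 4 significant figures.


sigma_a = sigma_f' * (2*Nf)^b
2*Nf = (sigma_a / sigma_f')^(1/b)
2*Nf = (792 / 1236)^(1/-0.097)
2*Nf = 98.3364
Nf = 49.17 cycles


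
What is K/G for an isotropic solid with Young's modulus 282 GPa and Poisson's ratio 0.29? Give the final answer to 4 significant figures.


G = E / (2*(1+nu))
G = 282 / (2*(1+0.29)) = 109.302 GPa
K = E / (3*(1-2*nu))
K = 282 / (3*(1-2*0.29)) = 223.81 GPa
K/G = 223.81 / 109.302 = 2.048


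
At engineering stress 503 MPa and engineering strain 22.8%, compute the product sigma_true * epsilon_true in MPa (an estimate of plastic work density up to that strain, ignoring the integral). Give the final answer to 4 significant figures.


sigma_true = sigma_eng * (1 + epsilon_eng)
sigma_true = 503 * (1 + 0.228) = 617.684 MPa
epsilon_true = ln(1 + epsilon_eng)
epsilon_true = ln(1 + 0.228) = 0.205387
sigma_true * epsilon_true = 617.684 * 0.205387 = 126.9 MPa


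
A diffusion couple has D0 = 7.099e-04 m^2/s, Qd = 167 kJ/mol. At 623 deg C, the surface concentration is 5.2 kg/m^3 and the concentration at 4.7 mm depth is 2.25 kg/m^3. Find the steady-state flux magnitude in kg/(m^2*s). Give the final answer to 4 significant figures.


Step 1: D = D0 * exp(-Qd/(R*T))
T = 623 + 273.15 = 896.15 K
D = 7.099e-04 * exp(-167e3 / (8.314 * 896.15)) = 1.30851e-13 m^2/s
Step 2: J = D * (C1 - C2) / dx
J = 1.30851e-13 * (5.2 - 2.25) / 4.7e-03
J = 8.213e-11 kg/(m^2*s)


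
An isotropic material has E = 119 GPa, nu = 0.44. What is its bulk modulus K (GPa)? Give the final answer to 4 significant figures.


K = E / (3*(1-2*nu))
K = 119 / (3*(1-2*0.44))
K = 330.6 GPa


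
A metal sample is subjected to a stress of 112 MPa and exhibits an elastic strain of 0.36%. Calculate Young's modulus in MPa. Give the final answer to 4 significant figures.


E = sigma / epsilon
epsilon = 0.36% = 3.6e-03
E = 112 / 3.6e-03
E = 31110 MPa


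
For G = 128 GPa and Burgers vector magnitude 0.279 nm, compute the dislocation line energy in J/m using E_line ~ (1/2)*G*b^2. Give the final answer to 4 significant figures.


E = G*b^2/2
b = 0.279 nm = 2.79e-10 m
G = 128 GPa = 1.28e+11 Pa
E = 0.5 * 1.28e+11 * (2.79e-10)^2
E = 4.982e-09 J/m


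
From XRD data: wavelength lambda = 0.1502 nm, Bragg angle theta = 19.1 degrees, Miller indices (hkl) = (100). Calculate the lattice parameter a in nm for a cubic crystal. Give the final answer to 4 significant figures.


d = lambda / (2*sin(theta))
d = 0.1502 / (2*sin(19.1 deg))
d = 0.229511 nm
a = d * sqrt(h^2+k^2+l^2) = 0.229511 * sqrt(1)
a = 0.2295 nm


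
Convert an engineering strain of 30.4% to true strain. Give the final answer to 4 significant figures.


epsilon_true = ln(1 + epsilon_eng)
epsilon_true = ln(1 + 0.304)
epsilon_true = 0.2654


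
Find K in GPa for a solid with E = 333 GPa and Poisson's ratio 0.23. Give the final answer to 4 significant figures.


K = E / (3*(1-2*nu))
K = 333 / (3*(1-2*0.23))
K = 205.6 GPa


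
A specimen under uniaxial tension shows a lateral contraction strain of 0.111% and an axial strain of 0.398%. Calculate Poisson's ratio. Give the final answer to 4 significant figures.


nu = -epsilon_lat / epsilon_axial
Lateral strain is contraction (negative), so using magnitudes:
nu = 0.111 / 0.398
nu = 0.2789


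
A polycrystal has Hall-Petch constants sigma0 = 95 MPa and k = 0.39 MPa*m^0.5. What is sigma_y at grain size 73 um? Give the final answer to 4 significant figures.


sigma_y = sigma0 + k / sqrt(d)
d = 73 um = 7.3e-05 m
sigma_y = 95 + 0.39 / sqrt(7.3e-05)
sigma_y = 140.6 MPa


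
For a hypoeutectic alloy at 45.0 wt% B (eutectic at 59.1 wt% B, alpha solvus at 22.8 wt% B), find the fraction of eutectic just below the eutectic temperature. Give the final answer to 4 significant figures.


f_primary = (C_e - C0) / (C_e - C_alpha_max)
f_primary = (59.1 - 45.0) / (59.1 - 22.8)
f_primary = 0.38843
f_eutectic = 1 - 0.38843 = 0.6116


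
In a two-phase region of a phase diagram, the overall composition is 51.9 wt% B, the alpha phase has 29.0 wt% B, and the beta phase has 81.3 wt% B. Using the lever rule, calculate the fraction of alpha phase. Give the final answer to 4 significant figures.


f_alpha = (C_beta - C0) / (C_beta - C_alpha)
f_alpha = (81.3 - 51.9) / (81.3 - 29.0)
f_alpha = 0.5621


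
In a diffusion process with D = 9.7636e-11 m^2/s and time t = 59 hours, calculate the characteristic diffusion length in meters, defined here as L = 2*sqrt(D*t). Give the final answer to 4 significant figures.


t = 59 hr = 212400 s
Diffusion length = 2*sqrt(D*t)
= 2*sqrt(9.7636e-11 * 212400)
= 9.108e-03 m


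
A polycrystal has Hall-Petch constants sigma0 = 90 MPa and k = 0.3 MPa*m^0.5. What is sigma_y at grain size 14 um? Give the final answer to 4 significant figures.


sigma_y = sigma0 + k / sqrt(d)
d = 14 um = 1.4e-05 m
sigma_y = 90 + 0.3 / sqrt(1.4e-05)
sigma_y = 170.2 MPa


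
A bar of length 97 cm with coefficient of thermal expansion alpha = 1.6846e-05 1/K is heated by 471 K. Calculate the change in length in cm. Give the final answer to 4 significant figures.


dL = L0 * alpha * dT
dL = 97 * 1.6846e-05 * 471
dL = 0.7696 cm


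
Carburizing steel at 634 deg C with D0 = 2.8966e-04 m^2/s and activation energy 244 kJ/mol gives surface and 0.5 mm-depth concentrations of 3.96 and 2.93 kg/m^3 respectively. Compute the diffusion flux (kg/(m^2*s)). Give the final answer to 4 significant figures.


Step 1: D = D0 * exp(-Qd/(R*T))
T = 634 + 273.15 = 907.15 K
D = 2.8966e-04 * exp(-244e3 / (8.314 * 907.15)) = 2.57993e-18 m^2/s
Step 2: J = D * (C1 - C2) / dx
J = 2.57993e-18 * (3.96 - 2.93) / 5e-04
J = 5.315e-15 kg/(m^2*s)


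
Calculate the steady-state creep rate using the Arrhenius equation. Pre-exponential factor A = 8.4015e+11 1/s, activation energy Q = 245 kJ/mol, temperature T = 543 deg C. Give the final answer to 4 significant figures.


rate = A * exp(-Q / (R*T))
T = 543 + 273.15 = 816.15 K
rate = 8.4015e+11 * exp(-245e3 / (8.314 * 816.15))
rate = 1.752e-04 1/s


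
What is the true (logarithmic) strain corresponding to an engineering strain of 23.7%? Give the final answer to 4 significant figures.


epsilon_true = ln(1 + epsilon_eng)
epsilon_true = ln(1 + 0.237)
epsilon_true = 0.2127


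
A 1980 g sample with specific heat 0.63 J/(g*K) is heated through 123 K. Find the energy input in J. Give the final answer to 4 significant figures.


Q = m * cp * dT
Q = 1980 * 0.63 * 123
Q = 153400 J


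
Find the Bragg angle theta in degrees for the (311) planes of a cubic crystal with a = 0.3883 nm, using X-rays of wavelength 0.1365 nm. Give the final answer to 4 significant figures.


d = a / sqrt(h^2+k^2+l^2)
d = 0.3883 / sqrt(11) = 0.117077 nm
lambda = 2*d*sin(theta)  =>  sin(theta) = lambda / (2*d)
sin(theta) = 0.1365 / (2 * 0.117077) = 0.58295
theta = 35.66 deg


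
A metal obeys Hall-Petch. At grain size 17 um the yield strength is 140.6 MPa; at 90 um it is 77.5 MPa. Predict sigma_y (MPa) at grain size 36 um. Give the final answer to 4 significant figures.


sigma_y = sigma0 + k / sqrt(d)
1/sqrt(d1) = 1/sqrt(1.7e-05) = 242.536;  1/sqrt(d2) = 105.409
k = (sigma1 - sigma2) / (1/sqrt(d1) - 1/sqrt(d2)) = (140.6 - 77.5) / (242.536 - 105.409) = 0.460159 MPa*m^0.5
sigma0 = sigma1 - k/sqrt(d1) = 140.6 - 0.460159*242.536 = 28.9949 MPa
sigma_y(d3) = 28.9949 + 0.460159 / sqrt(3.6e-05) = 105.7 MPa


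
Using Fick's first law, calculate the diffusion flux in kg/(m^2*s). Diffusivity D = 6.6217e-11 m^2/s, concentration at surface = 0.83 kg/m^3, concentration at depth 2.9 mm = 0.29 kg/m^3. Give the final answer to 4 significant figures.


J = -D * (dC/dx) = D * (C1 - C2) / dx
J = 6.6217e-11 * (0.83 - 0.29) / 2.9e-03
J = 1.233e-08 kg/(m^2*s)


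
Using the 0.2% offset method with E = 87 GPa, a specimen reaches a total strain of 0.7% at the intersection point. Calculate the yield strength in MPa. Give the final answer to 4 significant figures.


Offset strain = 0.002
Elastic strain at yield = total_strain - offset = 7e-03 - 0.002 = 5e-03
sigma_y = E * elastic_strain = 87000 * 5e-03
sigma_y = 435 MPa


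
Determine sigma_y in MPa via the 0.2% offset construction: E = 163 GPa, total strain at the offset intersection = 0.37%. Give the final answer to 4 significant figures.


Offset strain = 0.002
Elastic strain at yield = total_strain - offset = 3.7e-03 - 0.002 = 1.7e-03
sigma_y = E * elastic_strain = 163000 * 1.7e-03
sigma_y = 277.1 MPa


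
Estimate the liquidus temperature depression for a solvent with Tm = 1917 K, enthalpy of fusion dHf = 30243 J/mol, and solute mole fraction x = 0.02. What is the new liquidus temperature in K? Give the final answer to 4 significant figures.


dT = R*Tm^2*x / dHf
dT = 8.314 * 1917^2 * 0.02 / 30243
dT = 20.205 K
T_new = 1917 - 20.205 = 1897 K


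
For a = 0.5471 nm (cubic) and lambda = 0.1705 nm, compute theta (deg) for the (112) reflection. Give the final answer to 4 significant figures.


d = a / sqrt(h^2+k^2+l^2)
d = 0.5471 / sqrt(6) = 0.223353 nm
lambda = 2*d*sin(theta)  =>  sin(theta) = lambda / (2*d)
sin(theta) = 0.1705 / (2 * 0.223353) = 0.381683
theta = 22.44 deg


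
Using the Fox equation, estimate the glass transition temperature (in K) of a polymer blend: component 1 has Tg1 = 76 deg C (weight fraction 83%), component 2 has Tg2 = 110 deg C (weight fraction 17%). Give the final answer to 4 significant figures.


1/Tg = w1/Tg1 + w2/Tg2 (in Kelvin)
Tg1 = 349.15 K, Tg2 = 383.15 K
1/Tg = 0.83/349.15 + 0.17/383.15
Tg = 354.5 K


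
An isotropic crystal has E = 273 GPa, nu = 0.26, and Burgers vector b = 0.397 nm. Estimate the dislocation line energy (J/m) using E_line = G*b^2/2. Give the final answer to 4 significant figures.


Step 1: G = E / (2*(1+nu))
G = 273 / (2*(1+0.26)) = 108.333 GPa = 1.08333e+11 Pa
Step 2: E_line = G*b^2/2
b = 0.397 nm = 3.97e-10 m
E_line = 0.5 * 1.08333e+11 * (3.97e-10)^2 = 8.537e-09 J/m


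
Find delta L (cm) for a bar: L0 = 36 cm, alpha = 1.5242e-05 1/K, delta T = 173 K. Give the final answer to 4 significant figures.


dL = L0 * alpha * dT
dL = 36 * 1.5242e-05 * 173
dL = 0.09493 cm


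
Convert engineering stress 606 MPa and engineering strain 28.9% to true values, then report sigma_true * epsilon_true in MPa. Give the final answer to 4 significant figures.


sigma_true = sigma_eng * (1 + epsilon_eng)
sigma_true = 606 * (1 + 0.289) = 781.134 MPa
epsilon_true = ln(1 + epsilon_eng)
epsilon_true = ln(1 + 0.289) = 0.253867
sigma_true * epsilon_true = 781.134 * 0.253867 = 198.3 MPa


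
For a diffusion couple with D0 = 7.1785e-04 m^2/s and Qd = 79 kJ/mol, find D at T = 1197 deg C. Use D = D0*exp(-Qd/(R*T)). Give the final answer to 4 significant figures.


D = D0 * exp(-Qd / (R*T))
T = 1470.15 K
D = 7.1785e-04 * exp(-79e3 / (8.314 * 1470.15))
D = 1.12e-06 m^2/s


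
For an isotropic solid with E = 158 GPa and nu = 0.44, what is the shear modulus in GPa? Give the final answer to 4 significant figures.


G = E / (2*(1+nu))
G = 158 / (2*(1+0.44))
G = 54.86 GPa


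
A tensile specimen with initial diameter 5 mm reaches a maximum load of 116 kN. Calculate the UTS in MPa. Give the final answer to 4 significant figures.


A0 = pi*(d/2)^2 = pi*(5/2)^2 = 19.635 mm^2
UTS = F_max / A0 = 116*1000 / 19.635
UTS = 5908 MPa


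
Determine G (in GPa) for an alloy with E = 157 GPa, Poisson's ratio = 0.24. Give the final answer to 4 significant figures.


G = E / (2*(1+nu))
G = 157 / (2*(1+0.24))
G = 63.31 GPa


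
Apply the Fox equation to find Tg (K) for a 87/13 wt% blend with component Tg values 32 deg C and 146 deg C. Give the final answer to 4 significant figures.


1/Tg = w1/Tg1 + w2/Tg2 (in Kelvin)
Tg1 = 305.15 K, Tg2 = 419.15 K
1/Tg = 0.87/305.15 + 0.13/419.15
Tg = 316.3 K


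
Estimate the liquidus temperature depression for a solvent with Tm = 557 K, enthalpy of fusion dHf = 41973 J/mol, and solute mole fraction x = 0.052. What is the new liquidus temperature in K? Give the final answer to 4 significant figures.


dT = R*Tm^2*x / dHf
dT = 8.314 * 557^2 * 0.052 / 41973
dT = 3.19561 K
T_new = 557 - 3.19561 = 553.8 K


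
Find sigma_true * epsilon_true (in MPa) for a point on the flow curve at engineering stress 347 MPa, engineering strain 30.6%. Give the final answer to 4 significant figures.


sigma_true = sigma_eng * (1 + epsilon_eng)
sigma_true = 347 * (1 + 0.306) = 453.182 MPa
epsilon_true = ln(1 + epsilon_eng)
epsilon_true = ln(1 + 0.306) = 0.266969
sigma_true * epsilon_true = 453.182 * 0.266969 = 121 MPa


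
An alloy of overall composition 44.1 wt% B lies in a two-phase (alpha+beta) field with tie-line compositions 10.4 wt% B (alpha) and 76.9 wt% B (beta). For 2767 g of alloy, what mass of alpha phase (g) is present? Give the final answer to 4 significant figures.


f_alpha = (C_beta - C0) / (C_beta - C_alpha)
f_alpha = (76.9 - 44.1) / (76.9 - 10.4) = 0.493233
m_alpha = f_alpha * m_total = 0.493233 * 2767 = 1365 g


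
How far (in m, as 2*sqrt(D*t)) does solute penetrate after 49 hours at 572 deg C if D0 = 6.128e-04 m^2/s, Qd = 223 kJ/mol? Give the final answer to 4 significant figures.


Step 1: D = D0 * exp(-Qd/(R*T))
T = 845.15 K
D = 6.128e-04 * exp(-223e3 / (8.314 * 845.15)) = 1.00988e-17 m^2/s
Step 2: L = 2*sqrt(D*t)
t = 49 h = 176400 s
L = 2*sqrt(1.00988e-17 * 176400) = 2.669e-06 m


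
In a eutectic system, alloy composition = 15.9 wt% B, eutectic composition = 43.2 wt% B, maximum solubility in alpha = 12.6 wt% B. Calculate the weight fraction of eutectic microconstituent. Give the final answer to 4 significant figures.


f_primary = (C_e - C0) / (C_e - C_alpha_max)
f_primary = (43.2 - 15.9) / (43.2 - 12.6)
f_primary = 0.892157
f_eutectic = 1 - 0.892157 = 0.1078


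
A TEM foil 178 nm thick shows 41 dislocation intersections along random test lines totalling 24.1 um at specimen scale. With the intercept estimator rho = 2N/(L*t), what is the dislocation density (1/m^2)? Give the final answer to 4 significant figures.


rho = 2N / (L * t)
L = 24.1 um = 2.41e-05 m, t = 178 nm = 1.78e-07 m
rho = 2 * 41 / (2.41e-05 * 1.78e-07)
rho = 1.912e+13 1/m^2


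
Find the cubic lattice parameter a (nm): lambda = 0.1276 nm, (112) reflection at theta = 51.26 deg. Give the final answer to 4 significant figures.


d = lambda / (2*sin(theta))
d = 0.1276 / (2*sin(51.26 deg))
d = 0.0817955 nm
a = d * sqrt(h^2+k^2+l^2) = 0.0817955 * sqrt(6)
a = 0.2004 nm


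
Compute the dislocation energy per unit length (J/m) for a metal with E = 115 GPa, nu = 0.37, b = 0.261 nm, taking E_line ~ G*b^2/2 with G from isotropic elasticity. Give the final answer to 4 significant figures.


Step 1: G = E / (2*(1+nu))
G = 115 / (2*(1+0.37)) = 41.9708 GPa = 4.19708e+10 Pa
Step 2: E_line = G*b^2/2
b = 0.261 nm = 2.61e-10 m
E_line = 0.5 * 4.19708e+10 * (2.61e-10)^2 = 1.43e-09 J/m


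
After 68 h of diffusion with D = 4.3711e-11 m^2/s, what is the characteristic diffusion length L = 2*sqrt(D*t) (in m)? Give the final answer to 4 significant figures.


t = 68 hr = 244800 s
Diffusion length = 2*sqrt(D*t)
= 2*sqrt(4.3711e-11 * 244800)
= 6.542e-03 m


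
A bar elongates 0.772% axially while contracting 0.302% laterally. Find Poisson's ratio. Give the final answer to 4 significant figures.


nu = -epsilon_lat / epsilon_axial
Lateral strain is contraction (negative), so using magnitudes:
nu = 0.302 / 0.772
nu = 0.3912


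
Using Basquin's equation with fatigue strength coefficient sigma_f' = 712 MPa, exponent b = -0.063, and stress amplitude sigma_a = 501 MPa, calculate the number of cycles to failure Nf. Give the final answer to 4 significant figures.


sigma_a = sigma_f' * (2*Nf)^b
2*Nf = (sigma_a / sigma_f')^(1/b)
2*Nf = (501 / 712)^(1/-0.063)
2*Nf = 264.785
Nf = 132.4 cycles


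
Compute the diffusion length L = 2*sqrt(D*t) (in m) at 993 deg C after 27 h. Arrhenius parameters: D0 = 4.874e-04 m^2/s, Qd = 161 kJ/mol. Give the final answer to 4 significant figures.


Step 1: D = D0 * exp(-Qd/(R*T))
T = 1266.15 K
D = 4.874e-04 * exp(-161e3 / (8.314 * 1266.15)) = 1.11081e-10 m^2/s
Step 2: L = 2*sqrt(D*t)
t = 27 h = 97200 s
L = 2*sqrt(1.11081e-10 * 97200) = 6.572e-03 m


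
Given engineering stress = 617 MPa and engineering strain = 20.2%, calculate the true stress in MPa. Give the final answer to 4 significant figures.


sigma_true = sigma_eng * (1 + epsilon_eng)
sigma_true = 617 * (1 + 0.202)
sigma_true = 741.6 MPa


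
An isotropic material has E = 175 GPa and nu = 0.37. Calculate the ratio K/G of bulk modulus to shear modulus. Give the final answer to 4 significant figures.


G = E / (2*(1+nu))
G = 175 / (2*(1+0.37)) = 63.8686 GPa
K = E / (3*(1-2*nu))
K = 175 / (3*(1-2*0.37)) = 224.359 GPa
K/G = 224.359 / 63.8686 = 3.513


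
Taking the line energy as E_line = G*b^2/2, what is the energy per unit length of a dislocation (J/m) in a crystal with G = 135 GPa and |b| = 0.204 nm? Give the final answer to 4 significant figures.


E = G*b^2/2
b = 0.204 nm = 2.04e-10 m
G = 135 GPa = 1.35e+11 Pa
E = 0.5 * 1.35e+11 * (2.04e-10)^2
E = 2.809e-09 J/m


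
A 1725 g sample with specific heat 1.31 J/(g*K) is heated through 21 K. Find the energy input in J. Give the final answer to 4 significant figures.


Q = m * cp * dT
Q = 1725 * 1.31 * 21
Q = 47450 J


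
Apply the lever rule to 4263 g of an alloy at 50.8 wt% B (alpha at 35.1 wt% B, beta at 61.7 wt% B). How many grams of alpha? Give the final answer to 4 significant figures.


f_alpha = (C_beta - C0) / (C_beta - C_alpha)
f_alpha = (61.7 - 50.8) / (61.7 - 35.1) = 0.409774
m_alpha = f_alpha * m_total = 0.409774 * 4263 = 1747 g


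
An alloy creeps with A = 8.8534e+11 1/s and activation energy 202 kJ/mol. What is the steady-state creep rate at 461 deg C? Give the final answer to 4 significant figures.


rate = A * exp(-Q / (R*T))
T = 461 + 273.15 = 734.15 K
rate = 8.8534e+11 * exp(-202e3 / (8.314 * 734.15))
rate = 3.753e-03 1/s


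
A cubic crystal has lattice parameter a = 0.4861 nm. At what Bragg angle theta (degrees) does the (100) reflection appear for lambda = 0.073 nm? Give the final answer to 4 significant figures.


d = a / sqrt(h^2+k^2+l^2)
d = 0.4861 / sqrt(1) = 0.4861 nm
lambda = 2*d*sin(theta)  =>  sin(theta) = lambda / (2*d)
sin(theta) = 0.073 / (2 * 0.4861) = 0.0750874
theta = 4.306 deg


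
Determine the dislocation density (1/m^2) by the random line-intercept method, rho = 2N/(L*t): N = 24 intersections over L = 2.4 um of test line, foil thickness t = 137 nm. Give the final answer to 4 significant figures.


rho = 2N / (L * t)
L = 2.4 um = 2.4e-06 m, t = 137 nm = 1.37e-07 m
rho = 2 * 24 / (2.4e-06 * 1.37e-07)
rho = 1.46e+14 1/m^2


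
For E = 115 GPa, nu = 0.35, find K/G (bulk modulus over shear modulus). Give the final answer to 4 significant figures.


G = E / (2*(1+nu))
G = 115 / (2*(1+0.35)) = 42.5926 GPa
K = E / (3*(1-2*nu))
K = 115 / (3*(1-2*0.35)) = 127.778 GPa
K/G = 127.778 / 42.5926 = 3


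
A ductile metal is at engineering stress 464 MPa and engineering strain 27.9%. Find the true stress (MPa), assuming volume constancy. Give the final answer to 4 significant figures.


sigma_true = sigma_eng * (1 + epsilon_eng)
sigma_true = 464 * (1 + 0.279)
sigma_true = 593.5 MPa


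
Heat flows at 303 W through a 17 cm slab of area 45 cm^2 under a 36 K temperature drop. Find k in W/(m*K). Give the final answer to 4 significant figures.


k = Q*L / (A*dT)
L = 0.17 m, A = 4.5e-03 m^2
k = 303 * 0.17 / (4.5e-03 * 36)
k = 318 W/(m*K)


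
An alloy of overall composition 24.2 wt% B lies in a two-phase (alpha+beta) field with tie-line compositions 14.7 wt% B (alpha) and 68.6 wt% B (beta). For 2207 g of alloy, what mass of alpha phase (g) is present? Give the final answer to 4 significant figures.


f_alpha = (C_beta - C0) / (C_beta - C_alpha)
f_alpha = (68.6 - 24.2) / (68.6 - 14.7) = 0.823748
m_alpha = f_alpha * m_total = 0.823748 * 2207 = 1818 g


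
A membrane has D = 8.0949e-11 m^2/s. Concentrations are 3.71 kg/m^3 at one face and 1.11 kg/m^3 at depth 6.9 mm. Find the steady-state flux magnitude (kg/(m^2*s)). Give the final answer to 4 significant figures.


J = -D * (dC/dx) = D * (C1 - C2) / dx
J = 8.0949e-11 * (3.71 - 1.11) / 6.9e-03
J = 3.05e-08 kg/(m^2*s)


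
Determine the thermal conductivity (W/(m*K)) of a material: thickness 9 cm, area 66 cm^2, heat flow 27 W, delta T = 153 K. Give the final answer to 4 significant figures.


k = Q*L / (A*dT)
L = 0.09 m, A = 6.6e-03 m^2
k = 27 * 0.09 / (6.6e-03 * 153)
k = 2.406 W/(m*K)


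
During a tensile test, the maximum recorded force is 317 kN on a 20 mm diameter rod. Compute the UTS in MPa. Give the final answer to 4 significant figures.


A0 = pi*(d/2)^2 = pi*(20/2)^2 = 314.159 mm^2
UTS = F_max / A0 = 317*1000 / 314.159
UTS = 1009 MPa


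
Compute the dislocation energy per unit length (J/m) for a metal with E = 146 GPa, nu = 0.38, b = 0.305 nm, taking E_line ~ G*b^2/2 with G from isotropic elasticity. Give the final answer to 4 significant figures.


Step 1: G = E / (2*(1+nu))
G = 146 / (2*(1+0.38)) = 52.8986 GPa = 5.28986e+10 Pa
Step 2: E_line = G*b^2/2
b = 0.305 nm = 3.05e-10 m
E_line = 0.5 * 5.28986e+10 * (3.05e-10)^2 = 2.46e-09 J/m


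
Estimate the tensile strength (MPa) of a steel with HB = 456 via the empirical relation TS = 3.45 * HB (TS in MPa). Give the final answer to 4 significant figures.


TS (MPa) = 3.45 * HB
TS = 3.45 * 456
TS = 1573 MPa


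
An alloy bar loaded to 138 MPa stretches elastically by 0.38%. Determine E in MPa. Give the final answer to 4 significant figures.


E = sigma / epsilon
epsilon = 0.38% = 3.8e-03
E = 138 / 3.8e-03
E = 36320 MPa


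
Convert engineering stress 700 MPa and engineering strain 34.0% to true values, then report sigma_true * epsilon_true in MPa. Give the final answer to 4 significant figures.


sigma_true = sigma_eng * (1 + epsilon_eng)
sigma_true = 700 * (1 + 0.34) = 938 MPa
epsilon_true = ln(1 + epsilon_eng)
epsilon_true = ln(1 + 0.34) = 0.29267
sigma_true * epsilon_true = 938 * 0.29267 = 274.5 MPa


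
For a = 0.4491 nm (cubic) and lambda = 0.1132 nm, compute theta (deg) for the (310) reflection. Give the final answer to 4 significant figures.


d = a / sqrt(h^2+k^2+l^2)
d = 0.4491 / sqrt(10) = 0.142018 nm
lambda = 2*d*sin(theta)  =>  sin(theta) = lambda / (2*d)
sin(theta) = 0.1132 / (2 * 0.142018) = 0.398541
theta = 23.49 deg


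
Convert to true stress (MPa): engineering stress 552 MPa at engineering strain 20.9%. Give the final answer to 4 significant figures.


sigma_true = sigma_eng * (1 + epsilon_eng)
sigma_true = 552 * (1 + 0.209)
sigma_true = 667.4 MPa


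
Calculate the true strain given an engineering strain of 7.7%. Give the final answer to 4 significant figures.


epsilon_true = ln(1 + epsilon_eng)
epsilon_true = ln(1 + 0.077)
epsilon_true = 0.07418


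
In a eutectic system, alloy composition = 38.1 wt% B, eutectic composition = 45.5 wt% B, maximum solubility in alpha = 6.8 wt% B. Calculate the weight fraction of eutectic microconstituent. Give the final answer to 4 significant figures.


f_primary = (C_e - C0) / (C_e - C_alpha_max)
f_primary = (45.5 - 38.1) / (45.5 - 6.8)
f_primary = 0.191214
f_eutectic = 1 - 0.191214 = 0.8088


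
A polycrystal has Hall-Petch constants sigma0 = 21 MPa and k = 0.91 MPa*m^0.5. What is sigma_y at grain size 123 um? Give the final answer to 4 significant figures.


sigma_y = sigma0 + k / sqrt(d)
d = 123 um = 1.23e-04 m
sigma_y = 21 + 0.91 / sqrt(1.23e-04)
sigma_y = 103.1 MPa


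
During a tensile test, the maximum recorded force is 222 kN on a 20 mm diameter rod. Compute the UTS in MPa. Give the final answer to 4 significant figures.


A0 = pi*(d/2)^2 = pi*(20/2)^2 = 314.159 mm^2
UTS = F_max / A0 = 222*1000 / 314.159
UTS = 706.6 MPa


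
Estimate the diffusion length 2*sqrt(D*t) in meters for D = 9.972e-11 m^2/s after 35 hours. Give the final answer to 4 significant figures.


t = 35 hr = 126000 s
Diffusion length = 2*sqrt(D*t)
= 2*sqrt(9.972e-11 * 126000)
= 7.089e-03 m


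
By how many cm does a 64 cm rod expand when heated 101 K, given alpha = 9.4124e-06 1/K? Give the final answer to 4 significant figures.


dL = L0 * alpha * dT
dL = 64 * 9.4124e-06 * 101
dL = 0.06084 cm


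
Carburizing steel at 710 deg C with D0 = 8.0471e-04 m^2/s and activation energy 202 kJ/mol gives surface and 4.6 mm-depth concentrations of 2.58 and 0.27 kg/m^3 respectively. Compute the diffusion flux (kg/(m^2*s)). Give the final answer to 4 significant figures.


Step 1: D = D0 * exp(-Qd/(R*T))
T = 710 + 273.15 = 983.15 K
D = 8.0471e-04 * exp(-202e3 / (8.314 * 983.15)) = 1.48942e-14 m^2/s
Step 2: J = D * (C1 - C2) / dx
J = 1.48942e-14 * (2.58 - 0.27) / 4.6e-03
J = 7.479e-12 kg/(m^2*s)


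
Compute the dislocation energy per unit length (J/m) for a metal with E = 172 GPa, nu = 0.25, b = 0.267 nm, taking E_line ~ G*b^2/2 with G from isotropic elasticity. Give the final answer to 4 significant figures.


Step 1: G = E / (2*(1+nu))
G = 172 / (2*(1+0.25)) = 68.8 GPa = 6.88e+10 Pa
Step 2: E_line = G*b^2/2
b = 0.267 nm = 2.67e-10 m
E_line = 0.5 * 6.88e+10 * (2.67e-10)^2 = 2.452e-09 J/m


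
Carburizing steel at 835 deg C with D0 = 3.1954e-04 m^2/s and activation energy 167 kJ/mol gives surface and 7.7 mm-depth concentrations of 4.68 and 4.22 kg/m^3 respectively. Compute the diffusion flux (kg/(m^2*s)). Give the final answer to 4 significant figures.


Step 1: D = D0 * exp(-Qd/(R*T))
T = 835 + 273.15 = 1108.15 K
D = 3.1954e-04 * exp(-167e3 / (8.314 * 1108.15)) = 4.2894e-12 m^2/s
Step 2: J = D * (C1 - C2) / dx
J = 4.2894e-12 * (4.68 - 4.22) / 7.7e-03
J = 2.562e-10 kg/(m^2*s)


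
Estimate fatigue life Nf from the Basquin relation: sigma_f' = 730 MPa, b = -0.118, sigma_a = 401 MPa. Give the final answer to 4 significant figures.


sigma_a = sigma_f' * (2*Nf)^b
2*Nf = (sigma_a / sigma_f')^(1/b)
2*Nf = (401 / 730)^(1/-0.118)
2*Nf = 160.289
Nf = 80.14 cycles


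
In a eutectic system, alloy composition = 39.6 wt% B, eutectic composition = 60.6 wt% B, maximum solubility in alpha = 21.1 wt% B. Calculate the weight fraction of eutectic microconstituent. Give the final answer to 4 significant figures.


f_primary = (C_e - C0) / (C_e - C_alpha_max)
f_primary = (60.6 - 39.6) / (60.6 - 21.1)
f_primary = 0.531646
f_eutectic = 1 - 0.531646 = 0.4684


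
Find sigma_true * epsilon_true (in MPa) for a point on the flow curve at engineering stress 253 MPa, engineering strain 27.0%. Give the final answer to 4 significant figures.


sigma_true = sigma_eng * (1 + epsilon_eng)
sigma_true = 253 * (1 + 0.27) = 321.31 MPa
epsilon_true = ln(1 + epsilon_eng)
epsilon_true = ln(1 + 0.27) = 0.239017
sigma_true * epsilon_true = 321.31 * 0.239017 = 76.8 MPa


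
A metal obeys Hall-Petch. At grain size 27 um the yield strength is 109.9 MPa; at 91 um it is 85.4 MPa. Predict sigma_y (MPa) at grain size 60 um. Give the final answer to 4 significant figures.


sigma_y = sigma0 + k / sqrt(d)
1/sqrt(d1) = 1/sqrt(2.7e-05) = 192.45;  1/sqrt(d2) = 104.828
k = (sigma1 - sigma2) / (1/sqrt(d1) - 1/sqrt(d2)) = (109.9 - 85.4) / (192.45 - 104.828) = 0.279611 MPa*m^0.5
sigma0 = sigma1 - k/sqrt(d1) = 109.9 - 0.279611*192.45 = 56.0888 MPa
sigma_y(d3) = 56.0888 + 0.279611 / sqrt(6e-05) = 92.19 MPa


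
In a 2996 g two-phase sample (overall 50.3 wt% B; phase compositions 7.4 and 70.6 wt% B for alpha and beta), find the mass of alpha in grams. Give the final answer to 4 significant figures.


f_alpha = (C_beta - C0) / (C_beta - C_alpha)
f_alpha = (70.6 - 50.3) / (70.6 - 7.4) = 0.321203
m_alpha = f_alpha * m_total = 0.321203 * 2996 = 962.3 g


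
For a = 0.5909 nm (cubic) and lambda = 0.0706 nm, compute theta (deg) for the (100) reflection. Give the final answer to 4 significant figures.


d = a / sqrt(h^2+k^2+l^2)
d = 0.5909 / sqrt(1) = 0.5909 nm
lambda = 2*d*sin(theta)  =>  sin(theta) = lambda / (2*d)
sin(theta) = 0.0706 / (2 * 0.5909) = 0.0597394
theta = 3.425 deg


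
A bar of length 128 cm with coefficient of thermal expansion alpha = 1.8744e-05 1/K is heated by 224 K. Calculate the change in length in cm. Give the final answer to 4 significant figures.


dL = L0 * alpha * dT
dL = 128 * 1.8744e-05 * 224
dL = 0.5374 cm


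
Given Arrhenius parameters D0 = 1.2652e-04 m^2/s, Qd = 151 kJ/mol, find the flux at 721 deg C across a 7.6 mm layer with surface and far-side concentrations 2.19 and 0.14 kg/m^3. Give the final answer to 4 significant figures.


Step 1: D = D0 * exp(-Qd/(R*T))
T = 721 + 273.15 = 994.15 K
D = 1.2652e-04 * exp(-151e3 / (8.314 * 994.15)) = 1.47241e-12 m^2/s
Step 2: J = D * (C1 - C2) / dx
J = 1.47241e-12 * (2.19 - 0.14) / 7.6e-03
J = 3.972e-10 kg/(m^2*s)


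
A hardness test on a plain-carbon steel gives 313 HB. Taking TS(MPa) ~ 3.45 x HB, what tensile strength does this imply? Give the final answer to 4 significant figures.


TS (MPa) = 3.45 * HB
TS = 3.45 * 313
TS = 1080 MPa


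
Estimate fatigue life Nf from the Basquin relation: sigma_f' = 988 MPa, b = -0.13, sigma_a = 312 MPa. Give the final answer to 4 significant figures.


sigma_a = sigma_f' * (2*Nf)^b
2*Nf = (sigma_a / sigma_f')^(1/b)
2*Nf = (312 / 988)^(1/-0.13)
2*Nf = 7092.3
Nf = 3546 cycles


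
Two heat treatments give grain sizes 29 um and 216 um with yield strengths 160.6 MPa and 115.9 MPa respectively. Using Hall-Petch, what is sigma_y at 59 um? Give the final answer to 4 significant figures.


sigma_y = sigma0 + k / sqrt(d)
1/sqrt(d1) = 1/sqrt(2.9e-05) = 185.695;  1/sqrt(d2) = 68.0414
k = (sigma1 - sigma2) / (1/sqrt(d1) - 1/sqrt(d2)) = (160.6 - 115.9) / (185.695 - 68.0414) = 0.379928 MPa*m^0.5
sigma0 = sigma1 - k/sqrt(d1) = 160.6 - 0.379928*185.695 = 90.0492 MPa
sigma_y(d3) = 90.0492 + 0.379928 / sqrt(5.9e-05) = 139.5 MPa


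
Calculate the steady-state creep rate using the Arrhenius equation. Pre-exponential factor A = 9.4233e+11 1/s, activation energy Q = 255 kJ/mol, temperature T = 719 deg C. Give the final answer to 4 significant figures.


rate = A * exp(-Q / (R*T))
T = 719 + 273.15 = 992.15 K
rate = 9.4233e+11 * exp(-255e3 / (8.314 * 992.15))
rate = 0.03536 1/s


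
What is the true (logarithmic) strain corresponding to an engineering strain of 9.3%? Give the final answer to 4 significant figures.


epsilon_true = ln(1 + epsilon_eng)
epsilon_true = ln(1 + 0.093)
epsilon_true = 0.08893


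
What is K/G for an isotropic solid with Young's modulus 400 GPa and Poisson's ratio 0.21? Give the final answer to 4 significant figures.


G = E / (2*(1+nu))
G = 400 / (2*(1+0.21)) = 165.289 GPa
K = E / (3*(1-2*nu))
K = 400 / (3*(1-2*0.21)) = 229.885 GPa
K/G = 229.885 / 165.289 = 1.391


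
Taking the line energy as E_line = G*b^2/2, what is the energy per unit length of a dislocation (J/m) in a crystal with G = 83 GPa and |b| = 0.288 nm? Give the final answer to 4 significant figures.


E = G*b^2/2
b = 0.288 nm = 2.88e-10 m
G = 83 GPa = 8.3e+10 Pa
E = 0.5 * 8.3e+10 * (2.88e-10)^2
E = 3.442e-09 J/m


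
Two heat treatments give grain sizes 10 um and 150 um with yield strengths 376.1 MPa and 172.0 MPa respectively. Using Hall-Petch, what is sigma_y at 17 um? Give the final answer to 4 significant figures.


sigma_y = sigma0 + k / sqrt(d)
1/sqrt(d1) = 1/sqrt(1e-05) = 316.228;  1/sqrt(d2) = 81.6497
k = (sigma1 - sigma2) / (1/sqrt(d1) - 1/sqrt(d2)) = (376.1 - 172.0) / (316.228 - 81.6497) = 0.870073 MPa*m^0.5
sigma0 = sigma1 - k/sqrt(d1) = 376.1 - 0.870073*316.228 = 100.959 MPa
sigma_y(d3) = 100.959 + 0.870073 / sqrt(1.7e-05) = 312 MPa


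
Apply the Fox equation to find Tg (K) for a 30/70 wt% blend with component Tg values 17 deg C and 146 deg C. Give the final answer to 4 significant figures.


1/Tg = w1/Tg1 + w2/Tg2 (in Kelvin)
Tg1 = 290.15 K, Tg2 = 419.15 K
1/Tg = 0.3/290.15 + 0.7/419.15
Tg = 369.8 K


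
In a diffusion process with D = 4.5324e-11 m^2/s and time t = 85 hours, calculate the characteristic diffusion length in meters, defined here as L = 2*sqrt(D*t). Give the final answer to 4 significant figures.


t = 85 hr = 306000 s
Diffusion length = 2*sqrt(D*t)
= 2*sqrt(4.5324e-11 * 306000)
= 7.448e-03 m


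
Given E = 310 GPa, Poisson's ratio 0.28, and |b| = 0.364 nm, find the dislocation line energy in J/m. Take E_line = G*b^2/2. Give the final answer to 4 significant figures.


Step 1: G = E / (2*(1+nu))
G = 310 / (2*(1+0.28)) = 121.094 GPa = 1.21094e+11 Pa
Step 2: E_line = G*b^2/2
b = 0.364 nm = 3.64e-10 m
E_line = 0.5 * 1.21094e+11 * (3.64e-10)^2 = 8.022e-09 J/m


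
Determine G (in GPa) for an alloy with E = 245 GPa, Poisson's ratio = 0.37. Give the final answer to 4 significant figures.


G = E / (2*(1+nu))
G = 245 / (2*(1+0.37))
G = 89.42 GPa


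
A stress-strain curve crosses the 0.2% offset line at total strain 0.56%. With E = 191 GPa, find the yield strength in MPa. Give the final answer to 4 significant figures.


Offset strain = 0.002
Elastic strain at yield = total_strain - offset = 5.6e-03 - 0.002 = 3.6e-03
sigma_y = E * elastic_strain = 191000 * 3.6e-03
sigma_y = 687.6 MPa


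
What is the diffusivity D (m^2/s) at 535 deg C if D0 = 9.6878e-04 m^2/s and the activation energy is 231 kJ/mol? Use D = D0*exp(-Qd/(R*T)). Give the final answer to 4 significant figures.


D = D0 * exp(-Qd / (R*T))
T = 808.15 K
D = 9.6878e-04 * exp(-231e3 / (8.314 * 808.15))
D = 1.135e-18 m^2/s


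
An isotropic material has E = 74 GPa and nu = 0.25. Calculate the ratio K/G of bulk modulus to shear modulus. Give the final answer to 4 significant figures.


G = E / (2*(1+nu))
G = 74 / (2*(1+0.25)) = 29.6 GPa
K = E / (3*(1-2*nu))
K = 74 / (3*(1-2*0.25)) = 49.3333 GPa
K/G = 49.3333 / 29.6 = 1.667


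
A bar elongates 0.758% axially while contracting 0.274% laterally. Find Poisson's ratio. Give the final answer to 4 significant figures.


nu = -epsilon_lat / epsilon_axial
Lateral strain is contraction (negative), so using magnitudes:
nu = 0.274 / 0.758
nu = 0.3615


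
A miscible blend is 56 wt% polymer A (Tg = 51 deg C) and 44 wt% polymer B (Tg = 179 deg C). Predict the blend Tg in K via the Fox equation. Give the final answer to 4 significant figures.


1/Tg = w1/Tg1 + w2/Tg2 (in Kelvin)
Tg1 = 324.15 K, Tg2 = 452.15 K
1/Tg = 0.56/324.15 + 0.44/452.15
Tg = 370.3 K


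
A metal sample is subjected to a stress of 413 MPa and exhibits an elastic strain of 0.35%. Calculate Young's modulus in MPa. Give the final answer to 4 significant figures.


E = sigma / epsilon
epsilon = 0.35% = 3.5e-03
E = 413 / 3.5e-03
E = 118000 MPa


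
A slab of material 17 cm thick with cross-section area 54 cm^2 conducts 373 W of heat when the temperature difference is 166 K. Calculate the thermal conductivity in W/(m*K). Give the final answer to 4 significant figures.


k = Q*L / (A*dT)
L = 0.17 m, A = 5.4e-03 m^2
k = 373 * 0.17 / (5.4e-03 * 166)
k = 70.74 W/(m*K)


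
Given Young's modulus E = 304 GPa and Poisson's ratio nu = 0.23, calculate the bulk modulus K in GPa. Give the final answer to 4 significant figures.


K = E / (3*(1-2*nu))
K = 304 / (3*(1-2*0.23))
K = 187.7 GPa


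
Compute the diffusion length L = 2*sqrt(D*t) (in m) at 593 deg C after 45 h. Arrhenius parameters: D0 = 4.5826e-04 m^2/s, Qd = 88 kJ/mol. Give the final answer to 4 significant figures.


Step 1: D = D0 * exp(-Qd/(R*T))
T = 866.15 K
D = 4.5826e-04 * exp(-88e3 / (8.314 * 866.15)) = 2.25908e-09 m^2/s
Step 2: L = 2*sqrt(D*t)
t = 45 h = 162000 s
L = 2*sqrt(2.25908e-09 * 162000) = 0.03826 m


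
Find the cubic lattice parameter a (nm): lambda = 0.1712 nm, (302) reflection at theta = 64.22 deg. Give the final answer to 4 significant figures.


d = lambda / (2*sin(theta))
d = 0.1712 / (2*sin(64.22 deg))
d = 0.0950614 nm
a = d * sqrt(h^2+k^2+l^2) = 0.0950614 * sqrt(13)
a = 0.3427 nm


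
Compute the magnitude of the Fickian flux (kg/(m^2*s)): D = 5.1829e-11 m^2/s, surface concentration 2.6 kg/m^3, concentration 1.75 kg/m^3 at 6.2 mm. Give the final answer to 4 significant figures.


J = -D * (dC/dx) = D * (C1 - C2) / dx
J = 5.1829e-11 * (2.6 - 1.75) / 6.2e-03
J = 7.106e-09 kg/(m^2*s)


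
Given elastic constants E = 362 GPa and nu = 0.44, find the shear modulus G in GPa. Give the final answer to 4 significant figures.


G = E / (2*(1+nu))
G = 362 / (2*(1+0.44))
G = 125.7 GPa


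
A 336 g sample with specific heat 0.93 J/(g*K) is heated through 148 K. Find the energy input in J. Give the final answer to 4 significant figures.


Q = m * cp * dT
Q = 336 * 0.93 * 148
Q = 46250 J


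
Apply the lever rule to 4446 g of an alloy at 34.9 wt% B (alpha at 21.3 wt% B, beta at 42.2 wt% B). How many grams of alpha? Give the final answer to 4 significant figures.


f_alpha = (C_beta - C0) / (C_beta - C_alpha)
f_alpha = (42.2 - 34.9) / (42.2 - 21.3) = 0.349282
m_alpha = f_alpha * m_total = 0.349282 * 4446 = 1553 g
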